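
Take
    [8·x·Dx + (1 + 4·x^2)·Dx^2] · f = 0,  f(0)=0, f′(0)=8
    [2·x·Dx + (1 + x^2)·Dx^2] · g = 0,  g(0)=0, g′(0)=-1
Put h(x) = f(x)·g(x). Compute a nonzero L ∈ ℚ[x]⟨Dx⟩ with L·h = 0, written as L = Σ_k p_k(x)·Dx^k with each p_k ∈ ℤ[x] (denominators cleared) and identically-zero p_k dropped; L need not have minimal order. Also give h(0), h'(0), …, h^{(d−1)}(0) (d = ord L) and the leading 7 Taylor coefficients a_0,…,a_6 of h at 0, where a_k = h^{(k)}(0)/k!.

L = (-96·x - 800·x^3 - 1024·x^5 + 640·x^7 + 1536·x^9)·Dx + (-20 - 412·x^2 - 1440·x^4 - 896·x^6 + 2240·x^8 + 2304·x^10)·Dx^2 + (-40·x - 280·x^3 - 480·x^5 + 272·x^7 + 1280·x^9 + 768·x^11)·Dx^3 + (-1 - 10·x^2 - 29·x^4 + 116·x^8 + 160·x^10 + 64·x^12)·Dx^4  (order 4).
h: a_k = 0, 0, -8, 0, 40/3, 0, -1384/45, …
ICs: h(0) = 0, h′(0) = 0, h′′(0) = -16, h′′′(0) = 0.

f: a_k = 0, 8, 0, -32/3, 0, 128/5, 0, …
g: a_k = 0, -1, 0, 1/3, 0, -1/5, 0, …
Sym-product of L_f,L_g gives L₀ (≤ ord 4).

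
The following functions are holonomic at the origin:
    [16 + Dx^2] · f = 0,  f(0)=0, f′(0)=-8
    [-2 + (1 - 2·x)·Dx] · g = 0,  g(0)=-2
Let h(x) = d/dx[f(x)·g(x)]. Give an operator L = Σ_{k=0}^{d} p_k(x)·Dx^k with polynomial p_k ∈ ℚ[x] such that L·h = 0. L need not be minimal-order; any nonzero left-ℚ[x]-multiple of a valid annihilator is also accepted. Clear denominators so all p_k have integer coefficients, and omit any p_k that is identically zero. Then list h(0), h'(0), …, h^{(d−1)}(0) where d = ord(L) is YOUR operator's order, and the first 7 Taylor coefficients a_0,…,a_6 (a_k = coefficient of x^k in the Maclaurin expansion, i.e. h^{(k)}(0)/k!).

f: a_k = 0, -8, 0, 64/3, 0, -256/15, 0, …
g: a_k = -2, -4, -8, -16, -32, -64, -128, …
h₀=f·g: eliminate ⇒ L₀, order ≤ 2·1.
h₀' ⇒ L via d/dx closure of L₀.
L = (8 - 64·x + 64·x^2) + (-4 + 8·x)·Dx + (1 - 4·x + 4·x^2)·Dx^2  (order 2).
h: a_k = 16, 64, 64, 512/3, 1792/3, 7168/5, 146432/45, …
ICs: h(0) = 16, h′(0) = 64.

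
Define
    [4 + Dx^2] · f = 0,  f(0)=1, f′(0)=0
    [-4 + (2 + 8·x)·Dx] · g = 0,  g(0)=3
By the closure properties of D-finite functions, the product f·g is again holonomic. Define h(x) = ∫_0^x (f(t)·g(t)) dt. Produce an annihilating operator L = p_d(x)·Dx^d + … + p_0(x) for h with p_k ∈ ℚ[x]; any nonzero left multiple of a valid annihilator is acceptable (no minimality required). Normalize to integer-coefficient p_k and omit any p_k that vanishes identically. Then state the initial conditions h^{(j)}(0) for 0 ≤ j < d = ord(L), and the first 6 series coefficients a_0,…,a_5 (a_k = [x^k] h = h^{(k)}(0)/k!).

L = (16 + 32·x + 64·x^2)·Dx + (-4 - 16·x)·Dx^2 + (1 + 8·x + 16·x^2)·Dx^3  (order 3).
h: a_k = 0, 3, 3, -4, 0, -16/5, …
ICs: h(0) = 0, h′(0) = 3, h′′(0) = 6.

f: a_k = 1, 0, -2, 0, 2/3, 0, …
g: a_k = 3, 6, -6, 12, -30, 84, …
Sym-product of L_f,L_g gives L₀ (≤ ord 2).
h=∫₀ˣh₀: take L = L₀·Dx.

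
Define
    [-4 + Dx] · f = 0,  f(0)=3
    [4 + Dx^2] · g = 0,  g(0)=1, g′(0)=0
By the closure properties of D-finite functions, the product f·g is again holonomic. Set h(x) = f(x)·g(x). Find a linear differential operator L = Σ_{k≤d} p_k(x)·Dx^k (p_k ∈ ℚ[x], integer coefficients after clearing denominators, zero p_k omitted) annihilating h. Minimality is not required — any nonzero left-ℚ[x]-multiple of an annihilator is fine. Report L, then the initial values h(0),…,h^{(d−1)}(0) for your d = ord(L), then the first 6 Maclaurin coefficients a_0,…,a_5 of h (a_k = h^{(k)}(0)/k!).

L = 20 - 8·Dx + Dx^2  (order 2).
h: a_k = 3, 12, 18, 8, -14, -152/5, …
ICs: h(0) = 3, h′(0) = 12.

f: a_k = 3, 12, 24, 32, 32, 128/5, …
g: a_k = 1, 0, -2, 0, 2/3, 0, …
L₀ := L_f ⊗_s L_g (sym. prod.), ord ≤ 2.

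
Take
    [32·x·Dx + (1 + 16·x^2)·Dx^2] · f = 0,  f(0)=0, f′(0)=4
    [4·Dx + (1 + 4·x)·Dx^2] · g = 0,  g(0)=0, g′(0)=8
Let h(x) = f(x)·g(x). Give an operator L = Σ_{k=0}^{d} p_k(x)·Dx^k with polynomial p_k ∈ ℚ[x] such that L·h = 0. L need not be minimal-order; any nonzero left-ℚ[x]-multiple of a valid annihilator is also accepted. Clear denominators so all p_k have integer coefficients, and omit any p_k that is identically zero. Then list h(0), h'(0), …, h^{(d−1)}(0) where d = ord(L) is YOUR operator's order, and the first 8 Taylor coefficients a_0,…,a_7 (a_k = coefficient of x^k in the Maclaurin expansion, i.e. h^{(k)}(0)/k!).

f: a_k = 0, 4, 0, -64/3, 0, 1024/5, 0, -16384/7, …
g: a_k = 0, 8, -16, 128/3, -128, 2048/5, -4096/3, 32768/7, …
Product ⇒ symmetric product L₀, ord ≤ 4.
L = (1536 + 11264·x + 81920·x^2 + 638976·x^3 + 1966080·x^4 + 3407872·x^5 + 4194304·x^7)·Dx + (288 + 7936·x + 78848·x^2 + 495616·x^3 + 2228224·x^4 + 6094848·x^5 + 9175040·x^6 + 3145728·x^7 + 14680064·x^8)·Dx^2 + (48 + 1024·x + 12288·x^2 + 79872·x^3 + 368640·x^4 + 1277952·x^5 + 3145728·x^6 + 4718592·x^7 + 3145728·x^8 + 8388608·x^9)·Dx^3 + (5 + 72·x + 592·x^2 + 3584·x^3 + 16896·x^4 + 61440·x^5 + 172032·x^6 + 393216·x^7 + 589824·x^8 + 524288·x^9 + 1048576·x^10)·Dx^4  (order 4).
h: a_k = 0, 0, 32, -64, 0, -512/3, 106496/45, -90112/15, …
ICs: h(0) = 0, h′(0) = 0, h′′(0) = 64, h′′′(0) = -384.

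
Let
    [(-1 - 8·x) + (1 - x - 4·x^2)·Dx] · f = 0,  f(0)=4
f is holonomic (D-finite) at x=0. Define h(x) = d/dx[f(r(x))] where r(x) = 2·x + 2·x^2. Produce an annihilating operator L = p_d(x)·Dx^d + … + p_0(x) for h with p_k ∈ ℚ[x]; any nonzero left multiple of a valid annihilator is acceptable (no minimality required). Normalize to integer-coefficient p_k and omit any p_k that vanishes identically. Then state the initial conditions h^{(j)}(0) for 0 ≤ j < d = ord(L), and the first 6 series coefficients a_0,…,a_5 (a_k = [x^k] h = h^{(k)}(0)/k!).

f: a_k = 4, 4, 20, 36, 116, 260, …
Change of var in L_f (x↦r) gives L₀.
h=h₀': d/dx-closure on L₀ ⇒ L.
L = (22 + 204·x + 1260·x^2 + 4672·x^3 + 8736·x^4 + 7680·x^5 + 2560·x^6) + (-1 - 16·x + 6·x^2 + 420·x^3 + 1520·x^4 + 2400·x^5 + 1792·x^6 + 512·x^7)·Dx  (order 1).
h: a_k = 8, 176, 1344, 11200, 83040, 596160, …
ICs: h(0) = 8.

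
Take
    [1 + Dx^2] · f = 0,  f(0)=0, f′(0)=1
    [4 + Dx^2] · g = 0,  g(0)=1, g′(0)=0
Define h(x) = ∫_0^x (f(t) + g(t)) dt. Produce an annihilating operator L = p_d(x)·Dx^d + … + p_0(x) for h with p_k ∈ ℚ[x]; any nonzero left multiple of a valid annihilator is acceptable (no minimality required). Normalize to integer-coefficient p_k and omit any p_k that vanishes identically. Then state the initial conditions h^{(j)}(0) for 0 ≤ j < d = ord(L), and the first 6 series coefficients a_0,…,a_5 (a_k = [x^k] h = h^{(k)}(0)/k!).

f: a_k = 0, 1, 0, -1/6, 0, 1/120, …
g: a_k = 1, 0, -2, 0, 2/3, 0, …
Sum ⇒ L₀ = lclm(L_f,L_g) in ℚ(x)⟨Dx⟩.
h=∫h₀ ⇒ L = L₀·Dx.
L = 4·Dx + 5·Dx^3 + Dx^5  (order 5).
h: a_k = 0, 1, 1/2, -2/3, -1/24, 2/15, …
ICs: h(0) = 0, h′(0) = 1, h′′(0) = 1, h′′′(0) = -4, h′′′′(0) = -1.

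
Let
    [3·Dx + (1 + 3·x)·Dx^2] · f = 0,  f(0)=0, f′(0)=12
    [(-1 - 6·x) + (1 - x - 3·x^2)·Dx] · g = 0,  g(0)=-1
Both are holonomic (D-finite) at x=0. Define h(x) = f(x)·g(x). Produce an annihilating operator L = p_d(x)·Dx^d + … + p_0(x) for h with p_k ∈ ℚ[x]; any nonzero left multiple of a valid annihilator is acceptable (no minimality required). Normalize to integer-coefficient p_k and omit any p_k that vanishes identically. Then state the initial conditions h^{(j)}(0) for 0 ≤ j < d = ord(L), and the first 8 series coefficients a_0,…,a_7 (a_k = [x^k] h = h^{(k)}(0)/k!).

L = (9 + 36·x) + (-1 + 21·x + 45·x^2)·Dx + (-1 - 2·x + 6·x^2 + 9·x^3)·Dx^2  (order 2).
h: a_k = 0, -12, 6, -66, 33, -1797/5, 1128/5, -73581/35, …
ICs: h(0) = 0, h′(0) = -12.

f: a_k = 0, 12, -18, 36, -81, 972/5, -486, 8748/7, …
g: a_k = -1, -1, -4, -7, -19, -40, -97, -217, …
h₀=f·g: eliminate ⇒ L₀, order ≤ 2·1.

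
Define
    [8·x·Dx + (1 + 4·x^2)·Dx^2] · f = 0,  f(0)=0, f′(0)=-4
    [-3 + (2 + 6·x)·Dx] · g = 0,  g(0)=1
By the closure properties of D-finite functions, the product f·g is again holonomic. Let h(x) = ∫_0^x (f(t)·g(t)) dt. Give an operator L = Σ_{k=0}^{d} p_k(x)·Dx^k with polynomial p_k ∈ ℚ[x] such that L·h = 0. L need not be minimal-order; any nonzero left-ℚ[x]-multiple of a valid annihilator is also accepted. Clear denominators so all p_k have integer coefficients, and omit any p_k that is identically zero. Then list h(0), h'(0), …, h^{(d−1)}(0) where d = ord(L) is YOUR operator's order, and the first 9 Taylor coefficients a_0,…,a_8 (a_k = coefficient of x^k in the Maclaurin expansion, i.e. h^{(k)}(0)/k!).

f: a_k = 0, -4, 0, 16/3, 0, -64/5, 0, 256/7, 0, …
g: a_k = 1, 3/2, -9/8, 27/16, -405/128, 1701/256, -15309/1024, 72171/2048, -2814669/32768, …
h₀=f·g: eliminate ⇒ L₀, order ≤ 2·1.
Integrate: L := L₀·Dx.
L = (27 - 48·x - 36·x^2)·Dx + (-12 - 4·x + 144·x^2 + 144·x^3)·Dx^2 + (4 + 24·x + 52·x^2 + 96·x^3 + 144·x^4)·Dx^3  (order 3).
h: a_k = 0, 0, -2, -2, 59/24, 1/4, -983/960, -11769/2240, 841319/71680, …
ICs: h(0) = 0, h′(0) = 0, h′′(0) = -4.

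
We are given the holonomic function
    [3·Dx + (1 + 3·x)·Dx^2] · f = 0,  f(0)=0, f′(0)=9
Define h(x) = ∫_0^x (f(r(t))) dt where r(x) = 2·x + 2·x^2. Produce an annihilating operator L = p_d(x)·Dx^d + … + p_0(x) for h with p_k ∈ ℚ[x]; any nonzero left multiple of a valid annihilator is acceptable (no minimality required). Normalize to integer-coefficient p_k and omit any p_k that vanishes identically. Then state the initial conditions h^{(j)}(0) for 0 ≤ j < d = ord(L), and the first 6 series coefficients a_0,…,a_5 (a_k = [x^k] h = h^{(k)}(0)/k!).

f: a_k = 0, 9, -27/2, 27, -243/4, 729/5, …
f∘r: x↦r, Dx↦Dx/r' in L_f ⇒ L₀.
∫: right-multiply L₀ by Dx.
L = (4 + 12·x + 12·x^2)·Dx^2 + (1 + 8·x + 18·x^2 + 12·x^3)·Dx^3  (order 3).
h: a_k = 0, 0, 9, -12, 27, -378/5, …
ICs: h(0) = 0, h′(0) = 0, h′′(0) = 18.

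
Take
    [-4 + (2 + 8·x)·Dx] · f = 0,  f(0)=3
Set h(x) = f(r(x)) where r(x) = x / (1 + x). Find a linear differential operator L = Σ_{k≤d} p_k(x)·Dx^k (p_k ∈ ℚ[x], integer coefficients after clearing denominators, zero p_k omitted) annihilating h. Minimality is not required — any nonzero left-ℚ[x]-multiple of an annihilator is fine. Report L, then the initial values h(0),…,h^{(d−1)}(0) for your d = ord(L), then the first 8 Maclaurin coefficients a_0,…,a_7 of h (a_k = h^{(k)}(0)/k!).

f: a_k = 3, 6, -6, 12, -30, 84, -252, 792, …
Change of var in L_f (x↦r) gives L₀.
L = -2 + (1 + 6·x + 5·x^2)·Dx  (order 1).
h: a_k = 3, 6, -12, 30, -90, 306, -1128, 4386, …
ICs: h(0) = 3.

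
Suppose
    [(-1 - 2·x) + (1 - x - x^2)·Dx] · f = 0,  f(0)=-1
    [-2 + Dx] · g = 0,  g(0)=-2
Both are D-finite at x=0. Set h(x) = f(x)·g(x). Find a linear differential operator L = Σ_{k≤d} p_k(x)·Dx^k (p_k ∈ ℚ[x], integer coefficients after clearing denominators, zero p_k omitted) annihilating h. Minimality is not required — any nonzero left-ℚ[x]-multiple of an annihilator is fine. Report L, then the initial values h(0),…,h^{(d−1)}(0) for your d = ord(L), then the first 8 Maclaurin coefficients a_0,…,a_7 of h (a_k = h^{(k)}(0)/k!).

L = (3 - 2·x^2) + (-1 + x + x^2)·Dx  (order 1).
h: a_k = 2, 6, 12, 62/3, 34, 276/5, 4022/45, 5062/35, …
ICs: h(0) = 2.

f: a_k = -1, -1, -2, -3, -5, -8, -13, -21, …
g: a_k = -2, -4, -4, -8/3, -4/3, -8/15, -8/45, -16/315, …
Product ⇒ symmetric product L₀, ord ≤ 1.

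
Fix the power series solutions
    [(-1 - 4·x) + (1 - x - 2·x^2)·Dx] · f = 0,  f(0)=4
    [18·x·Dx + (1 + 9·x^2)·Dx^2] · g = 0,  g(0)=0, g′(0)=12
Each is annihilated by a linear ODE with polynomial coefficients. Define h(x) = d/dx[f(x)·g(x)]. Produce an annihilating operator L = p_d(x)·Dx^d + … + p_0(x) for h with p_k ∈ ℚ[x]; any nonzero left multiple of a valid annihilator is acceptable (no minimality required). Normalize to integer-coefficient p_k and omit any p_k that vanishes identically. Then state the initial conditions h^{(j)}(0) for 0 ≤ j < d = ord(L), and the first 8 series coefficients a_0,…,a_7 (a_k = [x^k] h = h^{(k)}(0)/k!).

f: a_k = 4, 4, 12, 20, 44, 84, 172, 340, …
g: a_k = 0, 12, 0, -36, 0, 972/5, 0, -8748/7, …
Product ⇒ symmetric product L₀, ord ≤ 2.
h₀' ⇒ L via d/dx closure of L₀.
L = (-30 + 2106·x^2 + 3888·x^3 + 11664·x^4) + (15 + 78·x + 27·x^2 + 306·x^3 + 3888·x^4 + 7776·x^5)·Dx + (-2 - 7·x - 59·x^2 + 9·x^3 - 261·x^4 + 648·x^5 + 972·x^6)·Dx^2  (order 2).
h: a_k = 48, 96, 0, 384, 4368, 31968/5, -76512/5, -3072/7, …
ICs: h(0) = 48, h′(0) = 96.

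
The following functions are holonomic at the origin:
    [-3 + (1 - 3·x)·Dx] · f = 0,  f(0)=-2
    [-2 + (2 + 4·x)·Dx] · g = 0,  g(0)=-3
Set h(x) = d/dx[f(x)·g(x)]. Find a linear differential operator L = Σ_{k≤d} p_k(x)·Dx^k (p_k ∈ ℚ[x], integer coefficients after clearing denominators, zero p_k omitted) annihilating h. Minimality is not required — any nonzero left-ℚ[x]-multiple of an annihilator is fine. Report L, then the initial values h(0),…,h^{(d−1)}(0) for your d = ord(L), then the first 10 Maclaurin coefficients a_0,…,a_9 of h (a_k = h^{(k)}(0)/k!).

L = (23 + 72·x + 27·x^2) + (-4 + x + 27·x^2 + 18·x^3)·Dx  (order 1).
h: a_k = 24, 138, 630, 2505, 9420, 135459/4, 474453/4, 3252105/8, 21956535/16, 292717335/64, …
ICs: h(0) = 24.

f: a_k = -2, -6, -18, -54, -162, -486, -1458, -4374, -13122, -39366, …
g: a_k = -3, -3, 3/2, -3/2, 15/8, -21/8, 63/16, -99/16, 1287/128, -2145/128, …
h₀=f·g: eliminate ⇒ L₀, order ≤ 1·1.
h=h₀': d/dx-closure on L₀ ⇒ L.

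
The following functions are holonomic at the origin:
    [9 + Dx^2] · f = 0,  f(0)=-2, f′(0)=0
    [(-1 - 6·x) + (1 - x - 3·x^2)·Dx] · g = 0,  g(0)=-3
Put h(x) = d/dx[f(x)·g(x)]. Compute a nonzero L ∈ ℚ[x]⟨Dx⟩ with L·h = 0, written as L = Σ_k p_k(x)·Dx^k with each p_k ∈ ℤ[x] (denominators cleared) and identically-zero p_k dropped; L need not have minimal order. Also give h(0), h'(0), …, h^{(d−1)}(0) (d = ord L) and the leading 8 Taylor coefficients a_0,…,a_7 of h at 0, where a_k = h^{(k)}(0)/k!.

L = (-15 - 54·x - 135·x^2 + 162·x^3 + 243·x^4) + (6·x + 54·x^2 + 108·x^3)·Dx + (1 - 4·x - 9·x^2 + 18·x^3 + 27·x^4)·Dx^2  (order 2).
h: a_k = 6, -6, 45, 105, 1425/4, 17271/20, 100149/40, 354111/56, …
ICs: h(0) = 6, h′(0) = -6.

f: a_k = -2, 0, 9, 0, -27/4, 0, 81/40, 0, …
g: a_k = -3, -3, -12, -21, -57, -120, -291, -651, …
Product ⇒ symmetric product L₀, ord ≤ 2.
h=h₀': d/dx-closure on L₀ ⇒ L.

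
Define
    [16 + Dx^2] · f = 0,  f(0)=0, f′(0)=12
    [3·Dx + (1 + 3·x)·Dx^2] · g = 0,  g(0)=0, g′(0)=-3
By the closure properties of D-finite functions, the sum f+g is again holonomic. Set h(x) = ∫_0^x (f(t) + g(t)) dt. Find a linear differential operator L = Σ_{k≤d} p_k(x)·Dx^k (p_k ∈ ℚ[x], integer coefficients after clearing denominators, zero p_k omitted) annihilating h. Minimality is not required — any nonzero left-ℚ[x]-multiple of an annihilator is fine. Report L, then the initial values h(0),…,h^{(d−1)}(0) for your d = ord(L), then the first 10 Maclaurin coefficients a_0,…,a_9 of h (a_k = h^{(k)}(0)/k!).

f: a_k = 0, 12, 0, -32, 0, 128/5, 0, -1024/105, 0, 2048/945, …
g: a_k = 0, -3, 9/2, -9, 81/4, -243/5, 243/2, -2187/7, 6561/8, -2187, …
f+g: L₀ = lclm(L_f,L_g), ord ≤ 2+2.
∫: right-multiply L₀ by Dx.
L = (1680 + 2304·x + 3456·x^2)·Dx^2 + (272 + 1584·x + 3456·x^2 + 3456·x^3)·Dx^3 + (105 + 144·x + 216·x^2)·Dx^4 + (17 + 99·x + 216·x^2 + 216·x^3)·Dx^5  (order 5).
h: a_k = 0, 0, 9/2, 3/2, -41/4, 81/20, -23/6, 243/14, -33829/840, 729/8, …
ICs: h(0) = 0, h′(0) = 0, h′′(0) = 9, h′′′(0) = 9, h′′′′(0) = -246.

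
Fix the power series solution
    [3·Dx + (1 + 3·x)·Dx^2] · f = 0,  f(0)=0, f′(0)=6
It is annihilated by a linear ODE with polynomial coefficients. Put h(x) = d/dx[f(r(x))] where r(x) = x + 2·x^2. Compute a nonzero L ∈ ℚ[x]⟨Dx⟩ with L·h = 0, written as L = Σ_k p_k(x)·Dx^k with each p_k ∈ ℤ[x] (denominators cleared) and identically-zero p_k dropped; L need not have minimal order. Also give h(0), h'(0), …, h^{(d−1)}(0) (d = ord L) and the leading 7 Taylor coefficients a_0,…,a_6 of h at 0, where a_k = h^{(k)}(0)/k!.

f: a_k = 0, 6, -9, 18, -81/2, 486/5, -243, …
Substitute x→r, Dx→(1/r')Dx; clear ⇒ L₀.
h=h₀': d/dx-closure on L₀ ⇒ L.
L = (-1 + 12·x + 24·x^2) + (1 + 7·x + 18·x^2 + 24·x^3)·Dx  (order 1).
h: a_k = 6, 6, -54, 126, -54, -594, 2106, …
ICs: h(0) = 6.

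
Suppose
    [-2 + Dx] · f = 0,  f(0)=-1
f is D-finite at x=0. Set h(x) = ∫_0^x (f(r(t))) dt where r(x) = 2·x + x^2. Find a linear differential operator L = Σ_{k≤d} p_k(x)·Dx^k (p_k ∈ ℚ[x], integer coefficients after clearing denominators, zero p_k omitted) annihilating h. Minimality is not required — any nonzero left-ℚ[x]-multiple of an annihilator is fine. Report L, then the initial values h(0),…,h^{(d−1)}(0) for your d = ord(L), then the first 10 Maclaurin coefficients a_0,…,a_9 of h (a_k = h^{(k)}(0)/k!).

f: a_k = -1, -2, -2, -4/3, -2/3, -4/15, -4/45, -8/315, -2/315, -4/2835, …
Substitute x→r, Dx→(1/r')Dx; clear ⇒ L₀.
Integrate: L := L₀·Dx.
L = (-4 - 4·x)·Dx + Dx^2  (order 2).
h: a_k = 0, -1, -2, -10/3, -14/3, -86/15, -284/45, -1996/315, -370/63, -14386/2835, …
ICs: h(0) = 0, h′(0) = -1.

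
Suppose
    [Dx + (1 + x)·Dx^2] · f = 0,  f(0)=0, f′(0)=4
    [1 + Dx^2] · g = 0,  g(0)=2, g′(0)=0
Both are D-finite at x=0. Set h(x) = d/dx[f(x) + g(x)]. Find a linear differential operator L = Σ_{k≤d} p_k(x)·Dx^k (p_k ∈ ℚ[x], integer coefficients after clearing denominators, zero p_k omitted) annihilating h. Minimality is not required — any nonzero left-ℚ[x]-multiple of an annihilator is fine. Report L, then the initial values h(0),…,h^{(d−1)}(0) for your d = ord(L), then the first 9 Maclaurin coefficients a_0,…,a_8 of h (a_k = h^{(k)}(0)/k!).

f: a_k = 0, 4, -2, 4/3, -1, 4/5, -2/3, 4/7, -1/2, …
g: a_k = 2, 0, -1, 0, 1/12, 0, -1/360, 0, 1/20160, …
f+g: L₀ = lclm(L_f,L_g), ord ≤ 2+2.
h₀' ⇒ L via d/dx closure of L₀.
L = (7 + 2·x + x^2) + (3 + 5·x + 3·x^2 + x^3)·Dx + (7 + 2·x + x^2)·Dx^2 + (3 + 5·x + 3·x^2 + x^3)·Dx^3  (order 3).
h: a_k = 4, -6, 4, -11/3, 4, -241/60, 4, -10079/2520, 4, …
ICs: h(0) = 4, h′(0) = -6, h′′(0) = 8.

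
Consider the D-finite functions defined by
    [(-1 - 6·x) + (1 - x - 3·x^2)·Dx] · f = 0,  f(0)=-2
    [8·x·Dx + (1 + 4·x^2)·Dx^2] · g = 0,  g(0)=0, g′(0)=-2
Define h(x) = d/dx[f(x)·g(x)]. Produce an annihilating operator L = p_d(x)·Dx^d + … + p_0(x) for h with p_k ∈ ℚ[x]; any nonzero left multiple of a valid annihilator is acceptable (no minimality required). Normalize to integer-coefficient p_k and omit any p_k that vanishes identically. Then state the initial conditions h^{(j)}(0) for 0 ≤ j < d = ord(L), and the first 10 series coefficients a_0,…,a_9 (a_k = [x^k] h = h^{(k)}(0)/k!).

f: a_k = -2, -2, -8, -14, -38, -80, -194, -434, -1016, -2318, …
g: a_k = 0, -2, 0, 8/3, 0, -32/5, 0, 128/7, 0, -512/9, …
Product ⇒ symmetric product L₀, ord ≤ 2.
h=h₀': d/dx-closure on L₀ ⇒ L.
L = (22 + 1032·x^2 + 1152·x^3 + 5184·x^4) + (13 + 86·x + 132·x^2 + 600·x^3 + 1152·x^4 + 3456·x^5)·Dx + (-3 - x - 35·x^2 + 44·x^3 + 16·x^4 + 192·x^5 + 432·x^6)·Dx^2  (order 2).
h: a_k = 4, 8, 32, 272/3, 1012/3, 4064/5, 31636/15, 594464/105, 543488/35, 346360/9, …
ICs: h(0) = 4, h′(0) = 8.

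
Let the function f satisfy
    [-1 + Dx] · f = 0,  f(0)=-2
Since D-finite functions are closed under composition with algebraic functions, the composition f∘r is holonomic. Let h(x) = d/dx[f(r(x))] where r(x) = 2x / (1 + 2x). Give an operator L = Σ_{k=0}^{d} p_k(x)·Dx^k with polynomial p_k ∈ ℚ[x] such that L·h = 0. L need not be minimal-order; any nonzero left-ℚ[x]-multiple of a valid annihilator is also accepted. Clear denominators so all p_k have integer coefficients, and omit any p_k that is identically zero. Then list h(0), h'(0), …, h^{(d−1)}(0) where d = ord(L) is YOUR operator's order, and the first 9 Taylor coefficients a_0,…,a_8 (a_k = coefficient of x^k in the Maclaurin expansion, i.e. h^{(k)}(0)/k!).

L = (-2 - 8·x) + (-1 - 4·x - 4·x^2)·Dx  (order 1).
h: a_k = -4, 8, -8, -16/3, 152/3, -2416/15, 17456/45, -250912/315, 452152/315, …
ICs: h(0) = -4.

f: a_k = -2, -2, -1, -1/3, -1/12, -1/60, -1/360, -1/2520, -1/20160, …
Change of var in L_f (x↦r) gives L₀.
h=h₀': d/dx-closure on L₀ ⇒ L.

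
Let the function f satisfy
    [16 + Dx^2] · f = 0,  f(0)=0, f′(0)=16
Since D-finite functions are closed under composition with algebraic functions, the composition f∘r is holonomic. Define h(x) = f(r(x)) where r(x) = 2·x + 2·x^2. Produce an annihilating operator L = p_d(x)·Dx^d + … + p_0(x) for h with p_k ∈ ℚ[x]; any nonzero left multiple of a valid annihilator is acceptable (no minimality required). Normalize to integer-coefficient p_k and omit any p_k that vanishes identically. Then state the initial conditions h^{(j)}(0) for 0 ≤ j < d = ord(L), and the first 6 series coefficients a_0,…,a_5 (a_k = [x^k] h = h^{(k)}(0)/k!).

L = (64 + 384·x + 768·x^2 + 512·x^3) - 2·Dx + (1 + 2·x)·Dx^2  (order 2).
h: a_k = 0, 32, 32, -1024/3, -1024, 1024/15, …
ICs: h(0) = 0, h′(0) = 32.

f: a_k = 0, 16, 0, -128/3, 0, 512/15, …
h₀=f(r): pull back L_f along r ⇒ L₀.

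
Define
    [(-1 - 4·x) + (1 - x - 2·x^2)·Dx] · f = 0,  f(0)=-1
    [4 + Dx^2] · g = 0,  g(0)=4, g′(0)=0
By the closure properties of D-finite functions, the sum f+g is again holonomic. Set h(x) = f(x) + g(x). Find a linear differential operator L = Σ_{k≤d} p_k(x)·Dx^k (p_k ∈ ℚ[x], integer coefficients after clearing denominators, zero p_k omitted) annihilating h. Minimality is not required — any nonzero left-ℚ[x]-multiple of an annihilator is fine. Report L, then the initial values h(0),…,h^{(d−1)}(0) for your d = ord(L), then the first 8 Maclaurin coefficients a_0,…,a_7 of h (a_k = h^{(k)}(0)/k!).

f: a_k = -1, -1, -3, -5, -11, -21, -43, -85, …
g: a_k = 4, 0, -8, 0, 8/3, 0, -16/45, 0, …
L₀ := lclm(L_f,L_g); ord L₀ ≤ 1+2.
L = (68 + 304·x + 200·x^2 + 320·x^3 + 160·x^4 + 128·x^5) + (-20 + 12·x + 24·x^2 + 8·x^3 + 48·x^4 + 96·x^5 + 64·x^6)·Dx + (17 + 76·x + 50·x^2 + 80·x^3 + 40·x^4 + 32·x^5)·Dx^2 + (-5 + 3·x + 6·x^2 + 2·x^3 + 12·x^4 + 24·x^5 + 16·x^6)·Dx^3  (order 3).
h: a_k = 3, -1, -11, -5, -25/3, -21, -1951/45, -85, …
ICs: h(0) = 3, h′(0) = -1, h′′(0) = -22.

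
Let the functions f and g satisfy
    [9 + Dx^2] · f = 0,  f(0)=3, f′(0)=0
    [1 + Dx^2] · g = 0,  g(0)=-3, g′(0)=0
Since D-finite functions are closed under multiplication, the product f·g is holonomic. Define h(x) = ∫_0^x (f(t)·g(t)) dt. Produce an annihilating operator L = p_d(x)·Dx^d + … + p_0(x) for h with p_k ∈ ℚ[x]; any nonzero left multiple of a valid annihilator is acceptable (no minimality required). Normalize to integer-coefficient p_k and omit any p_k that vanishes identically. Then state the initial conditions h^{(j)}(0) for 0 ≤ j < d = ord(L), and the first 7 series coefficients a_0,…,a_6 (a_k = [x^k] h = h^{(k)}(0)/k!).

L = 64·Dx + 20·Dx^3 + Dx^5  (order 5).
h: a_k = 0, -9, 0, 15, 0, -51/5, 0, …
ICs: h(0) = 0, h′(0) = -9, h′′(0) = 0, h′′′(0) = 90, h′′′′(0) = 0.

f: a_k = 3, 0, -27/2, 0, 81/8, 0, -243/80, …
g: a_k = -3, 0, 3/2, 0, -1/8, 0, 1/240, …
f·g: L₀ = L_f ⊗_s L_g, ord ≤ 2·2.
Integrate: L := L₀·Dx.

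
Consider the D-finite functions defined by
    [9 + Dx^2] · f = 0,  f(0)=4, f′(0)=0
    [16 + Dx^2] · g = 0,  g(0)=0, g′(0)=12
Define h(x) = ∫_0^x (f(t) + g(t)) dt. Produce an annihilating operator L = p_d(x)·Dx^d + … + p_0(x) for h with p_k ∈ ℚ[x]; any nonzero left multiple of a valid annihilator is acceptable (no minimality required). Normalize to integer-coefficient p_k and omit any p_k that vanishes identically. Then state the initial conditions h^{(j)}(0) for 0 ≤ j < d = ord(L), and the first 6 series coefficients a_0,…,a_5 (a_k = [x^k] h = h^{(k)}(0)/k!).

L = 144·Dx + 25·Dx^3 + Dx^5  (order 5).
h: a_k = 0, 4, 6, -6, -8, 27/10, …
ICs: h(0) = 0, h′(0) = 4, h′′(0) = 12, h′′′(0) = -36, h′′′′(0) = -192.

f: a_k = 4, 0, -18, 0, 27/2, 0, …
g: a_k = 0, 12, 0, -32, 0, 128/5, …
L₀ := lclm(L_f,L_g); ord L₀ ≤ 2+2.
∫: right-multiply L₀ by Dx.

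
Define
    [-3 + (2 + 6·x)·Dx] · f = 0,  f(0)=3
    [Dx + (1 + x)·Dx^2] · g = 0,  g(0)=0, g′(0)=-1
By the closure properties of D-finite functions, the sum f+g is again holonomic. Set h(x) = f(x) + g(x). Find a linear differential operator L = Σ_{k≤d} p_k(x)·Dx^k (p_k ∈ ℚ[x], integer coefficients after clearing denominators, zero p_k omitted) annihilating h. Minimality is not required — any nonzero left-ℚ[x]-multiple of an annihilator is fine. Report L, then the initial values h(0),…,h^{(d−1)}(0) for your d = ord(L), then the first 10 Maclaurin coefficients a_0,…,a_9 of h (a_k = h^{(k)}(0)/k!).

L = (-15 + 9·x)·Dx + (-19 - 6·x + 45·x^2)·Dx^2 + (-2 - 2·x + 18·x^2 + 18·x^3)·Dx^3  (order 3).
h: a_k = 3, 7/2, -23/8, 227/48, -1183/128, 25259/1280, -137269/3072, 1513543/14336, -8439911/32768, 379914779/589824, …
ICs: h(0) = 3, h′(0) = 7/2, h′′(0) = -23/4.

f: a_k = 3, 9/2, -27/8, 81/16, -1215/128, 5103/256, -45927/1024, 216513/2048, -8444007/32768, 42220035/65536, …
g: a_k = 0, -1, 1/2, -1/3, 1/4, -1/5, 1/6, -1/7, 1/8, -1/9, …
f+g: L₀ = lclm(L_f,L_g), ord ≤ 1+2.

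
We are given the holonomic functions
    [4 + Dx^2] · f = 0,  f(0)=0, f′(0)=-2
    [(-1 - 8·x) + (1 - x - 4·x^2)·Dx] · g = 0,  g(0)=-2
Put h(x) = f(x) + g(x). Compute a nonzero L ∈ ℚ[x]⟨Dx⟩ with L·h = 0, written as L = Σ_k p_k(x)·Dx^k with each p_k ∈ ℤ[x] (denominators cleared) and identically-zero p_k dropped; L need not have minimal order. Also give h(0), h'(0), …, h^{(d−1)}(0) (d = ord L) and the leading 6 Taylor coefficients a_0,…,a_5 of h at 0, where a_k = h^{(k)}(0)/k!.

L = (-116 - 1008·x - 968·x^2 - 2688·x^3 - 640·x^4 - 1024·x^5) + (28 + 4·x - 8·x^2 - 200·x^3 - 480·x^4 - 384·x^5 - 512·x^6)·Dx + (-29 - 252·x - 242·x^2 - 672·x^3 - 160·x^4 - 256·x^5)·Dx^2 + (7 + x - 2·x^2 - 50·x^3 - 120·x^4 - 96·x^5 - 128·x^6)·Dx^3  (order 3).
h: a_k = -2, -4, -10, -50/3, -58, -1954/15, …
ICs: h(0) = -2, h′(0) = -4, h′′(0) = -20.

f: a_k = 0, -2, 0, 4/3, 0, -4/15, …
g: a_k = -2, -2, -10, -18, -58, -130, …
L₀ := lclm(L_f,L_g); ord L₀ ≤ 2+1.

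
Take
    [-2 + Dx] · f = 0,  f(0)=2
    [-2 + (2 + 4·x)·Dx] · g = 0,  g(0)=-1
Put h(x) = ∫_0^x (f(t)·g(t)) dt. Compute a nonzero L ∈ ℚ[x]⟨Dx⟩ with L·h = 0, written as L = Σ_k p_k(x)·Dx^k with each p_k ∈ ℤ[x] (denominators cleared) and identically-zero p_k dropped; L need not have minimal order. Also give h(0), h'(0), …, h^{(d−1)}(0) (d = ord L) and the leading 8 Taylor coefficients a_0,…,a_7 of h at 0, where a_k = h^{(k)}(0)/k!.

f: a_k = 2, 4, 4, 8/3, 4/3, 8/15, 8/45, 16/315, …
g: a_k = -1, -1, 1/2, -1/2, 5/8, -7/8, 21/16, -33/16, …
L₀ := L_f ⊗_s L_g (sym. prod.), ord ≤ 1.
h=∫h₀ ⇒ L = L₀·Dx.
L = (-3 - 4·x)·Dx + (1 + 2·x)·Dx^2  (order 2).
h: a_k = 0, -2, -3, -7/3, -17/12, -11/20, -107/360, 89/2520, …
ICs: h(0) = 0, h′(0) = -2.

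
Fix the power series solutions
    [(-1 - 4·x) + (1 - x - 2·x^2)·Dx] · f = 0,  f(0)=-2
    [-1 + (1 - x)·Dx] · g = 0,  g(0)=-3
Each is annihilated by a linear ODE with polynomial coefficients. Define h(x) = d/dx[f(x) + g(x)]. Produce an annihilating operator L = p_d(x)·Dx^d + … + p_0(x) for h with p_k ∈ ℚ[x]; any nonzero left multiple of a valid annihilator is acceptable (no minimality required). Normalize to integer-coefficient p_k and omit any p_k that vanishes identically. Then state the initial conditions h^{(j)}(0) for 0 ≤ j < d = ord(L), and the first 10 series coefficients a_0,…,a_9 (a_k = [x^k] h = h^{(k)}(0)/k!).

L = (-6 - 48·x - 96·x^3 + 24·x^4) + (6 + 18·x - 12·x^2 + 24·x^3 - 90·x^4 + 24·x^5)·Dx + (-1 + 2·x - 5·x^2 + 12·x^3 + 2·x^4 - 14·x^5 + 4·x^6)·Dx^2  (order 2).
h: a_k = -5, -18, -39, -100, -225, -534, -1211, -2760, -6165, -13690, …
ICs: h(0) = -5, h′(0) = -18.

f: a_k = -2, -2, -6, -10, -22, -42, -86, -170, -342, -682, …
g: a_k = -3, -3, -3, -3, -3, -3, -3, -3, -3, -3, …
Weyl lclm of L_f,L_g ⇒ L₀ (ord ≤ 2).
h=h₀': d/dx-closure on L₀ ⇒ L.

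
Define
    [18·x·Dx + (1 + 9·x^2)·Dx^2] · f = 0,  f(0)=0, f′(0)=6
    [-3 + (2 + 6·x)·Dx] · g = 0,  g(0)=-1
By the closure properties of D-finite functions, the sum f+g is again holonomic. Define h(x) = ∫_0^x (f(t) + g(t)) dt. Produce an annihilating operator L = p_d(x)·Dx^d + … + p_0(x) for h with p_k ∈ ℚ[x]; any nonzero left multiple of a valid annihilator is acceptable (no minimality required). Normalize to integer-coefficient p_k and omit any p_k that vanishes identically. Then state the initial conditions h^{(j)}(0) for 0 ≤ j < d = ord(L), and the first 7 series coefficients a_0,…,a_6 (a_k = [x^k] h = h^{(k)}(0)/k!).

f: a_k = 0, 6, 0, -18, 0, 486/5, 0, …
g: a_k = -1, -3/2, 9/8, -27/16, 405/128, -1701/256, 15309/1024, …
Sum ⇒ L₀ = lclm(L_f,L_g) in ℚ(x)⟨Dx⟩.
Integrate: L := L₀·Dx.
L = (-36 - 270·x + 972·x^2 + 1458·x^3)·Dx^2 + (-33 - 144·x + 270·x^2 + 3888·x^3 + 5103·x^4)·Dx^3 + (-2 + 18·x + 108·x^2 + 324·x^3 + 1134·x^4 + 1458·x^5)·Dx^4  (order 4).
h: a_k = 0, -1, 9/4, 3/8, -315/64, 81/128, 38637/2560, …
ICs: h(0) = 0, h′(0) = -1, h′′(0) = 9/2, h′′′(0) = 9/4.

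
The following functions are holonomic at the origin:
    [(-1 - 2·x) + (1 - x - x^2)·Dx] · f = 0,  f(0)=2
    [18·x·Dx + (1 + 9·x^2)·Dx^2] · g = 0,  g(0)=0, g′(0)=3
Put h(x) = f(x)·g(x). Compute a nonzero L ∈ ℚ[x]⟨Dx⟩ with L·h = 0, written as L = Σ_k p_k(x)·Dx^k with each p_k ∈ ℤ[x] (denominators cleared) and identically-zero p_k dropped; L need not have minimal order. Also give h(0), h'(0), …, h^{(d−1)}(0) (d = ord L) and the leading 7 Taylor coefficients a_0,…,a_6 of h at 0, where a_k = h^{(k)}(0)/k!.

f: a_k = 2, 2, 4, 6, 10, 16, 26, …
g: a_k = 0, 3, 0, -9, 0, 243/5, 0, …
Sym-product of L_f,L_g gives L₀ (≤ ord 2).
L = (2 + 18·x + 54·x^2) + (2 - 14·x + 36·x^2 + 54·x^3)·Dx + (-1 + x - 8·x^2 + 9·x^3 + 9·x^4)·Dx^2  (order 2).
h: a_k = 0, 6, 6, -6, 0, 456/5, 456/5, …
ICs: h(0) = 0, h′(0) = 6.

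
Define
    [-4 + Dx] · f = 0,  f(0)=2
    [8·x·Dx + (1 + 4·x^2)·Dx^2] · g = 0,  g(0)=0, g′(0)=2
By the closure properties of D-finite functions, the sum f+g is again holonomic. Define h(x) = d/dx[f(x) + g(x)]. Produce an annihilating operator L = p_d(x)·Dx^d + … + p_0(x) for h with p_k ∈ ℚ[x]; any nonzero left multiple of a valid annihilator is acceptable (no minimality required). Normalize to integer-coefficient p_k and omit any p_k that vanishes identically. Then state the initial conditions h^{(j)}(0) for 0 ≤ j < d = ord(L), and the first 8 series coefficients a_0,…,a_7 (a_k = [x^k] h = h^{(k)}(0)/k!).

L = (8 - 32·x - 96·x^2 - 128·x^3) + (-6 - 8·x^2 - 64·x^4)·Dx + (1 + 2·x + 8·x^2 + 8·x^3 + 16·x^4)·Dx^2  (order 2).
h: a_k = 10, 32, 56, 256/3, 352/3, 1024/15, -3712/45, 8192/315, …
ICs: h(0) = 10, h′(0) = 32.

f: a_k = 2, 8, 16, 64/3, 64/3, 256/15, 512/45, 2048/315, …
g: a_k = 0, 2, 0, -8/3, 0, 32/5, 0, -128/7, …
Weyl lclm of L_f,L_g ⇒ L₀ (ord ≤ 3).
Differentiate: ansatz ord ≤ ord L₀ ⇒ L.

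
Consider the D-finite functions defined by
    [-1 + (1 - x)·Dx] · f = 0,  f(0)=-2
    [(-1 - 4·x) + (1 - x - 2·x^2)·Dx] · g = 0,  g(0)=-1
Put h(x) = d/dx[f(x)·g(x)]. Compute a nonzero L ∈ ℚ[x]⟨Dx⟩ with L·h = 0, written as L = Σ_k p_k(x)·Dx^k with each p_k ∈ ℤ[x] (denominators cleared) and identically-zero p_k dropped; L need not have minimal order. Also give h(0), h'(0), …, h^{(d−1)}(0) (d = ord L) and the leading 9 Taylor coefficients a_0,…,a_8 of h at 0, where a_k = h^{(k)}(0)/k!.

L = (5 - 9·x^2 - 16·x^3 + 24·x^4) + (-1 + x + 6·x^2 - 7·x^3 - 5·x^4 + 6·x^5)·Dx  (order 1).
h: a_k = 4, 20, 60, 168, 420, 1020, 2380, 5456, 12276, …
ICs: h(0) = 4.

f: a_k = -2, -2, -2, -2, -2, -2, -2, -2, -2, …
g: a_k = -1, -1, -3, -5, -11, -21, -43, -85, -171, …
Sym-product of L_f,L_g gives L₀ (≤ ord 1).
h₀' ⇒ L via d/dx closure of L₀.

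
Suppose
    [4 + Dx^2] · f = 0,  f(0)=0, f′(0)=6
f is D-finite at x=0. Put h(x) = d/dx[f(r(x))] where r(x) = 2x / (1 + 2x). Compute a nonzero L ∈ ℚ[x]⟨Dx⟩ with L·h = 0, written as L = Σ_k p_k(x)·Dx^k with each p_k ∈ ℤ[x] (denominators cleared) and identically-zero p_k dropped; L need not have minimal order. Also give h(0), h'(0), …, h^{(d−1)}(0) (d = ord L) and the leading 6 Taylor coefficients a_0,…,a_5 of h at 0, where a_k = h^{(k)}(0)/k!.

f: a_k = 0, 6, 0, -4, 0, 4/5, …
Substitute x→r, Dx→(1/r')Dx; clear ⇒ L₀.
Derive L from L₀ (diff closure).
L = (40 + 96·x + 96·x^2) + (12 + 72·x + 144·x^2 + 96·x^3)·Dx + (1 + 8·x + 24·x^2 + 32·x^3 + 16·x^4)·Dx^2  (order 2).
h: a_k = 12, -48, 48, 384, -2752, 11520, …
ICs: h(0) = 12, h′(0) = -48.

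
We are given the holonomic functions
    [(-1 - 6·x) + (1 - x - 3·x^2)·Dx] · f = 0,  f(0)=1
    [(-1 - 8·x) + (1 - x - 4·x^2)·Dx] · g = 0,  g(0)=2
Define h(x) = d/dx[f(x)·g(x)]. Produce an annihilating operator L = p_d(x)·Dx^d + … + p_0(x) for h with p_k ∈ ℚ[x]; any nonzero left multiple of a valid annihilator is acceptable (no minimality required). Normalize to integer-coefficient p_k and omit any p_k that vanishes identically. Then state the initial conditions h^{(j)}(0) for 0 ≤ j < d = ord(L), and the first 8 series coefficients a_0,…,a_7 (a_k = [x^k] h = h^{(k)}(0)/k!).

L = (20 + 30·x - 12·x^2 - 768·x^3 - 708·x^4 + 2520·x^5 + 2880·x^6) + (-2 - 8·x + 57·x^2 + 64·x^3 - 330·x^4 - 285·x^5 + 588·x^6 + 576·x^7)·Dx  (order 1).
h: a_k = 4, 40, 150, 672, 2240, 7884, 24780, 78496, …
ICs: h(0) = 4.

f: a_k = 1, 1, 4, 7, 19, 40, 97, 217, …
g: a_k = 2, 2, 10, 18, 58, 130, 362, 882, …
L₀ := L_f ⊗_s L_g (sym. prod.), ord ≤ 1.
h₀' ⇒ L via d/dx closure of L₀.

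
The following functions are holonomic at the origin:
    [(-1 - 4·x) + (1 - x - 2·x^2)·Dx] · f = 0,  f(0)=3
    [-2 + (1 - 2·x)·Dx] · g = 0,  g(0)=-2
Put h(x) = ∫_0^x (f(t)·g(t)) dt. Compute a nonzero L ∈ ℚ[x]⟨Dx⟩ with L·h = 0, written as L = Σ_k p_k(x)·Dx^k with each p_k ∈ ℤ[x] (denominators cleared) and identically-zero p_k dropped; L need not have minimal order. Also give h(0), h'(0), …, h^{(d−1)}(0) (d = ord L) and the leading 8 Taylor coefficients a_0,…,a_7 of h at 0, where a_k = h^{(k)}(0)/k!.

f: a_k = 3, 3, 9, 15, 33, 63, 129, 255, …
g: a_k = -2, -4, -8, -16, -32, -64, -128, -256, …
f·g: L₀ = L_f ⊗_s L_g, ord ≤ 1·1.
h=∫h₀ ⇒ L = L₀·Dx.
L = (3 + 6·x)·Dx + (-1 + x + 2·x^2)·Dx^2  (order 2).
h: a_k = 0, -6, -9, -18, -69/2, -342/5, -135, -1878/7, …
ICs: h(0) = 0, h′(0) = -6.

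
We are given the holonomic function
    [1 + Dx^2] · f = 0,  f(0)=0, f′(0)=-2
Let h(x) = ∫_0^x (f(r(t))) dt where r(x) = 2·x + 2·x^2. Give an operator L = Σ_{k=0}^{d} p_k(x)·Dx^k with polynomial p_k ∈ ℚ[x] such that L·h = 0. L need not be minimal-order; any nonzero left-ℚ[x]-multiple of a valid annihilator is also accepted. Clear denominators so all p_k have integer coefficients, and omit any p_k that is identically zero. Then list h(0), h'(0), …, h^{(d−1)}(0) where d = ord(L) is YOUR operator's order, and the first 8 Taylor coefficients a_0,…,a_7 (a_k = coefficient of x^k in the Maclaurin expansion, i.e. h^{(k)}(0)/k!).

L = (4 + 24·x + 48·x^2 + 32·x^3)·Dx - 2·Dx^2 + (1 + 2·x)·Dx^3  (order 3).
h: a_k = 0, 0, -2, -4/3, 2/3, 8/5, 56/45, 0, …
ICs: h(0) = 0, h′(0) = 0, h′′(0) = -4.

f: a_k = 0, -2, 0, 1/3, 0, -1/60, 0, 1/2520, …
h₀=f(r): pull back L_f along r ⇒ L₀.
h=∫h₀ ⇒ L = L₀·Dx.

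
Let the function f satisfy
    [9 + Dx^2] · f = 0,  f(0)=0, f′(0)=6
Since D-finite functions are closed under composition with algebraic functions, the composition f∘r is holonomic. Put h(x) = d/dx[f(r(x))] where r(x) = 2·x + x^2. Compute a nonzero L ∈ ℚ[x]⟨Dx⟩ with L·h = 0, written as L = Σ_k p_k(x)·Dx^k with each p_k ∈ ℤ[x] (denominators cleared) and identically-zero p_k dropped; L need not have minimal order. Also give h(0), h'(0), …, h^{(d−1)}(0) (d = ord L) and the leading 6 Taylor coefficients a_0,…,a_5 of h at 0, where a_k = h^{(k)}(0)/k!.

f: a_k = 0, 6, 0, -9, 0, 81/20, …
L₀ from L_f via x↦r, Dx↦r'^{-1}Dx.
h=h₀': d/dx-closure on L₀ ⇒ L.
L = (39 + 144·x + 216·x^2 + 144·x^3 + 36·x^4) + (-3 - 3·x)·Dx + (1 + 2·x + x^2)·Dx^2  (order 2).
h: a_k = 12, 12, -216, -432, 378, 1890, …
ICs: h(0) = 12, h′(0) = 12.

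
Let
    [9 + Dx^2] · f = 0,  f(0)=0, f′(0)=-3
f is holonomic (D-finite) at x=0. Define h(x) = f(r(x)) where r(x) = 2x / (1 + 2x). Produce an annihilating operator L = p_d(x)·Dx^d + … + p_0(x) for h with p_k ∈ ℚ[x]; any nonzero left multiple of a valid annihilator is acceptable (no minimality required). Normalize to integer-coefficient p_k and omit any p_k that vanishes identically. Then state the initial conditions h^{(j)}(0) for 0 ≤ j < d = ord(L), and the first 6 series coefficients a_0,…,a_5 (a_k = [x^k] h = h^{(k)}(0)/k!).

f: a_k = 0, -3, 0, 9/2, 0, -81/40, …
Change of var in L_f (x↦r) gives L₀.
L = 36 + (4 + 24·x + 48·x^2 + 32·x^3)·Dx + (1 + 8·x + 24·x^2 + 32·x^3 + 16·x^4)·Dx^2  (order 2).
h: a_k = 0, -6, 12, 12, -168, 3516/5, …
ICs: h(0) = 0, h′(0) = -6.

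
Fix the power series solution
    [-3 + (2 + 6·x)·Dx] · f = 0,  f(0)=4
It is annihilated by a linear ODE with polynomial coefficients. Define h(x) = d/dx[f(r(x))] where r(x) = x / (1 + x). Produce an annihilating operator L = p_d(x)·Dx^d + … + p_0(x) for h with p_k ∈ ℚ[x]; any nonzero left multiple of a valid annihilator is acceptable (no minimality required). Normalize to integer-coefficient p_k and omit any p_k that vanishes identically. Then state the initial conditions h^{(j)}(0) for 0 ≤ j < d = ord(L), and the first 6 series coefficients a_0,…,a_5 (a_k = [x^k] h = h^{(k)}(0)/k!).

L = (-7 - 16·x) + (-2 - 10·x - 8·x^2)·Dx  (order 1).
h: a_k = 6, -21, 261/4, -1677/8, 45345/64, -318915/128, …
ICs: h(0) = 6.

f: a_k = 4, 6, -9/2, 27/4, -405/32, 1701/64, …
L₀ from L_f via x↦r, Dx↦r'^{-1}Dx.
h=h₀': d/dx-closure on L₀ ⇒ L.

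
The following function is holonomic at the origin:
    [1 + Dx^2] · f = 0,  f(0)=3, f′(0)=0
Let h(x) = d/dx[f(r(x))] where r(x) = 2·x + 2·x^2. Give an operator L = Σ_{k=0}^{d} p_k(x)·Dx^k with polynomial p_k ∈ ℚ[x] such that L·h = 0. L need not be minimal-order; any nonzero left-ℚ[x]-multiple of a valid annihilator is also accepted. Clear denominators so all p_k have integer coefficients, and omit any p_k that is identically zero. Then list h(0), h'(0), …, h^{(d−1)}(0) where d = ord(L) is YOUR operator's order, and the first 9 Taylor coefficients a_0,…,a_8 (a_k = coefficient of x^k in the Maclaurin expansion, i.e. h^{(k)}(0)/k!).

L = (16 + 32·x + 96·x^2 + 128·x^3 + 64·x^4) + (-6 - 12·x)·Dx + (1 + 4·x + 4·x^2)·Dx^2  (order 2).
h: a_k = 0, -12, -36, -16, 40, 352/5, 224/5, -1664/105, -1632/35, …
ICs: h(0) = 0, h′(0) = -12.

f: a_k = 3, 0, -3/2, 0, 1/8, 0, -1/240, 0, 1/13440, …
Substitute x→r, Dx→(1/r')Dx; clear ⇒ L₀.
Differentiate: ansatz ord ≤ ord L₀ ⇒ L.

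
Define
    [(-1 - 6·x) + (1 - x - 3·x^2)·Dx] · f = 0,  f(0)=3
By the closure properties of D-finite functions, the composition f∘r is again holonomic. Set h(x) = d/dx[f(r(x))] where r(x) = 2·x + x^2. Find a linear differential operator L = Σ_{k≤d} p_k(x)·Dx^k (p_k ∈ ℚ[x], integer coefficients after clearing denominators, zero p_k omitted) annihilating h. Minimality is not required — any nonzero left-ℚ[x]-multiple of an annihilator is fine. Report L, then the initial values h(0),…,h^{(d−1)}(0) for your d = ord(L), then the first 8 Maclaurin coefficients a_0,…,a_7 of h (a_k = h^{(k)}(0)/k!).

f: a_k = 3, 3, 12, 21, 57, 120, 291, 651, …
h₀=f(r): pull back L_f along r ⇒ L₀.
h₀' ⇒ L via d/dx closure of L₀.
L = (17 + 114·x + 597·x^2 + 1260·x^3 + 1215·x^4 + 540·x^5 + 90·x^6) + (-1 - 11·x + 21·x^2 + 211·x^3 + 405·x^4 + 333·x^5 + 126·x^6 + 18·x^7)·Dx  (order 1).
h: a_k = 6, 102, 648, 4704, 28950, 177678, 1044792, 6051912, …
ICs: h(0) = 6.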